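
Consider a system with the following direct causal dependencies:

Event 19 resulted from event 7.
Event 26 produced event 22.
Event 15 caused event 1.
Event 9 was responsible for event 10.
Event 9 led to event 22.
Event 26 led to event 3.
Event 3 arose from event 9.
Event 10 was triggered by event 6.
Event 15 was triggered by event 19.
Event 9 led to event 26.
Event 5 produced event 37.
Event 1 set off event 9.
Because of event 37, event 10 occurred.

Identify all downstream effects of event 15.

Direct effects: event 1.
2 steps out: event 9.
3 steps out: event 26, event 3, event 22, event 10.
Not reachable from it: event 7, event 19, event 6, event 5, event 37.

event 1, event 10, event 22, event 26, event 3, event 9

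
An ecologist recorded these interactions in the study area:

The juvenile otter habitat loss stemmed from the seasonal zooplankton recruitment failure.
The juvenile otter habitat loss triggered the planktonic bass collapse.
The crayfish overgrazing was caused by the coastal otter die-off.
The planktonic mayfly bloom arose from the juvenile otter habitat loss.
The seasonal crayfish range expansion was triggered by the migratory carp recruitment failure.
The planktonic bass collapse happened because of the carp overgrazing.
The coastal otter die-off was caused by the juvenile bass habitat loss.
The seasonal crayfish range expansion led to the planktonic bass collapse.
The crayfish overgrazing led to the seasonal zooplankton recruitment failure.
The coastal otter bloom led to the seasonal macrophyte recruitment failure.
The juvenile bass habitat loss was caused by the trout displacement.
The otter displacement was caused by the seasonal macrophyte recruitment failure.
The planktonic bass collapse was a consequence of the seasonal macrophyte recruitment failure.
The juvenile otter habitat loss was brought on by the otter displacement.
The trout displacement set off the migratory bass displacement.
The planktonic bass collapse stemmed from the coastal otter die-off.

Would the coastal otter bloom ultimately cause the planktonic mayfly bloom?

Yes

There is a causal chain: the coastal otter bloom → the seasonal macrophyte recruitment failure → the otter displacement → the juvenile otter habitat loss → the planktonic mayfly bloom.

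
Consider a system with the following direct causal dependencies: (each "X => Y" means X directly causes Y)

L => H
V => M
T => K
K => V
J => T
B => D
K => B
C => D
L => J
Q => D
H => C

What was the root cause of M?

L

Tracing upstream from M: M ← V ← K ← T ← J ← L.
L has no stated cause, so it is the root.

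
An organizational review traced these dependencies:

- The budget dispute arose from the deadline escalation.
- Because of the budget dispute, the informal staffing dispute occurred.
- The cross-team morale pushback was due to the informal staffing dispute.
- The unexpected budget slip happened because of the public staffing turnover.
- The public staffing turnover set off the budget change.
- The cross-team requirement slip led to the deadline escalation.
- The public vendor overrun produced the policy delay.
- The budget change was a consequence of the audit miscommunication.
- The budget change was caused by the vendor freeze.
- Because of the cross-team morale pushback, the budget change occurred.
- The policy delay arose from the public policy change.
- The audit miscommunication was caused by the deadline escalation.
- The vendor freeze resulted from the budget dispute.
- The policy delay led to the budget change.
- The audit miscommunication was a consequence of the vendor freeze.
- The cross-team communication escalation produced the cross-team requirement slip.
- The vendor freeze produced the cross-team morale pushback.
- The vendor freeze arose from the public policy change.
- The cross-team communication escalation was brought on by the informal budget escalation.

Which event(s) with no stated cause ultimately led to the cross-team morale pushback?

Tracing upstream from the cross-team morale pushback: the cross-team morale pushback ← the vendor freeze ← the budget dispute ← the deadline escalation ← the cross-team requirement slip ← the cross-team communication escalation ← the informal budget escalation.
A separate upstream branch: the cross-team morale pushback ← the vendor freeze ← the public policy change.
Each of those chain origins has no stated cause.

the informal budget escalation, the public policy change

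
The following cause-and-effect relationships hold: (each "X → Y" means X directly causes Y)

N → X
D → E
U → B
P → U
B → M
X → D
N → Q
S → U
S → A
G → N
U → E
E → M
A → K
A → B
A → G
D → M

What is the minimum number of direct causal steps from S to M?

Shortest chain: S → A → B → M.

3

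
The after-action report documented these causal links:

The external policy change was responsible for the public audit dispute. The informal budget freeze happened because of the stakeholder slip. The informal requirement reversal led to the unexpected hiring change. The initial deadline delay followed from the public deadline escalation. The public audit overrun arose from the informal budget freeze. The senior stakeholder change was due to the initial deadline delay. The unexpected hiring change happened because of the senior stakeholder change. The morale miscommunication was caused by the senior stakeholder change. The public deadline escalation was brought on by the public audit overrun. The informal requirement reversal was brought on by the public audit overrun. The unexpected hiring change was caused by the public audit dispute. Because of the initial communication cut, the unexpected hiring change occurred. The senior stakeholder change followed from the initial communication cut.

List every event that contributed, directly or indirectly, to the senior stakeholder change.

the informal budget freeze, the initial communication cut, the initial deadline delay, the public audit overrun, the public deadline escalation, the stakeholder slip

Immediate causes of the senior stakeholder change: the initial communication cut, the initial deadline delay.
Further upstream: the stakeholder slip, the informal budget freeze, the public audit overrun, the public deadline escalation.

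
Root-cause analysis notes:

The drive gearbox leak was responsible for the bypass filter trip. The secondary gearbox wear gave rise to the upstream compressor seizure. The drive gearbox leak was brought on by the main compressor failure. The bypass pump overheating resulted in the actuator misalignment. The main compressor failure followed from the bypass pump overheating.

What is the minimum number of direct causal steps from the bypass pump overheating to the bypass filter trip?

Shortest chain: the bypass pump overheating → the main compressor failure → the drive gearbox leak → the bypass filter trip.

3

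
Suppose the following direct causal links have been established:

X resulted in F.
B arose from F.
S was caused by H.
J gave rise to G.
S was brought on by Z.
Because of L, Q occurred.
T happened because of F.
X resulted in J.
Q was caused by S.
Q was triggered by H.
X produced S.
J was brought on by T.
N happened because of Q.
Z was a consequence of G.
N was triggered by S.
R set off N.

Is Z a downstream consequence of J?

Yes

There is a causal chain: J → G → Z.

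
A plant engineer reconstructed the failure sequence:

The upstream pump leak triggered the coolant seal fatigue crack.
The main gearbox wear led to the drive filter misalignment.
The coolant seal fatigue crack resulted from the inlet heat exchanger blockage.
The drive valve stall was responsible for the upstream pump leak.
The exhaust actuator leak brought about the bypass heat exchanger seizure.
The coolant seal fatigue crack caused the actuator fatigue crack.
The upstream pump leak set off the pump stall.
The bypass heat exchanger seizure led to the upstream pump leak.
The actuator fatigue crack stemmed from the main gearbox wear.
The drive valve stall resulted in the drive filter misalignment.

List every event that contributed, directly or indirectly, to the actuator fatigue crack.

Immediate causes of the actuator fatigue crack: the main gearbox wear, the coolant seal fatigue crack.
Further upstream: the drive valve stall, the exhaust actuator leak, the bypass heat exchanger seizure, the inlet heat exchanger blockage, the upstream pump leak.

the bypass heat exchanger seizure, the coolant seal fatigue crack, the drive valve stall, the exhaust actuator leak, the inlet heat exchanger blockage, the main gearbox wear, the upstream pump leak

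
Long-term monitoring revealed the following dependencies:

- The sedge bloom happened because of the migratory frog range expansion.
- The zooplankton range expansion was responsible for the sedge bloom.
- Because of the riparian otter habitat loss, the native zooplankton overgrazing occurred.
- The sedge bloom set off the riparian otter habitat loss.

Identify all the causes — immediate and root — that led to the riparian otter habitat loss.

the migratory frog range expansion, the sedge bloom, the zooplankton range expansion

Immediate cause of the riparian otter habitat loss: the sedge bloom.
Further upstream: the zooplankton range expansion, the migratory frog range expansion.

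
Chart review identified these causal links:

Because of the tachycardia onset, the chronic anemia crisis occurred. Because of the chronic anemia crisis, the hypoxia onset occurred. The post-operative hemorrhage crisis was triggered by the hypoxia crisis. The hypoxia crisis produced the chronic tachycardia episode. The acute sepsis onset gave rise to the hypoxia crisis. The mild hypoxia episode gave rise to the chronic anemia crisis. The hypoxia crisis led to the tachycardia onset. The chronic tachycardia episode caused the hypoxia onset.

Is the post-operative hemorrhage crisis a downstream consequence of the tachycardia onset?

No

The tachycardia onset leads to the chronic anemia crisis, the hypoxia onset; the post-operative hemorrhage crisis is not among them.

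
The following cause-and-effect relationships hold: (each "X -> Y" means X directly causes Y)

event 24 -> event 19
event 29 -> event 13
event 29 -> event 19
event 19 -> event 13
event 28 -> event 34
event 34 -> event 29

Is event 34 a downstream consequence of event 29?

No

Event 29 leads to event 19, event 13; event 34 is not among them.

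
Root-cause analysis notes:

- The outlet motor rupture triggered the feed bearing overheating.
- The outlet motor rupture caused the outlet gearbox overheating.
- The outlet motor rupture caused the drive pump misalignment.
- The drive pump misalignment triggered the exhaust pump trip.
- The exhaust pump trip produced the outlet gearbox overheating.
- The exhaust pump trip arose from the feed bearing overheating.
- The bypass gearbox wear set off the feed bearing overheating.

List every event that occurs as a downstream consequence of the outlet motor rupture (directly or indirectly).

the drive pump misalignment, the exhaust pump trip, the feed bearing overheating, the outlet gearbox overheating

Direct effects: the feed bearing overheating, the drive pump misalignment, the outlet gearbox overheating.
2 steps out: the exhaust pump trip.
Not reachable from it: the bypass gearbox wear.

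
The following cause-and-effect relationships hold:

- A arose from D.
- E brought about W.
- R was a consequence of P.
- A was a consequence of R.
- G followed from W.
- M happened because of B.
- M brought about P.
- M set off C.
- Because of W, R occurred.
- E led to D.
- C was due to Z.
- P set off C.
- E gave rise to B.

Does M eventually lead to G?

M leads to P, C, R, A; G is not among them.

No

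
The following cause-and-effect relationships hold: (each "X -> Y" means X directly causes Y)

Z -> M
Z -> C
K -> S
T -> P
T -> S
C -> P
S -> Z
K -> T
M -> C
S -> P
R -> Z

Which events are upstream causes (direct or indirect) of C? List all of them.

K, M, R, S, T, Z

Immediate causes of C: Z, M.
Further upstream: K, T, S, R.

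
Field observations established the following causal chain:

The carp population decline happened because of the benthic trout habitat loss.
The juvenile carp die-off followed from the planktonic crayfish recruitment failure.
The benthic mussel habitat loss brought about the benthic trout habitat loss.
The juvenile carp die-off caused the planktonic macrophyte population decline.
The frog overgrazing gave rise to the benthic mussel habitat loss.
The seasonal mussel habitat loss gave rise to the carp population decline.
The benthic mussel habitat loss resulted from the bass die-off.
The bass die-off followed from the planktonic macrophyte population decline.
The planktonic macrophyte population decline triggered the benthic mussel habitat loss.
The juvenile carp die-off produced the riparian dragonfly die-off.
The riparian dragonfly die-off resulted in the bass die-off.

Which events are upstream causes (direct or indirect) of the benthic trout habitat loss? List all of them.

Immediate cause of the benthic trout habitat loss: the benthic mussel habitat loss.
Further upstream: the planktonic crayfish recruitment failure, the juvenile carp die-off, the riparian dragonfly die-off, the planktonic macrophyte population decline, the frog overgrazing, the bass die-off.

the bass die-off, the benthic mussel habitat loss, the frog overgrazing, the juvenile carp die-off, the planktonic crayfish recruitment failure, the planktonic macrophyte population decline, the riparian dragonfly die-off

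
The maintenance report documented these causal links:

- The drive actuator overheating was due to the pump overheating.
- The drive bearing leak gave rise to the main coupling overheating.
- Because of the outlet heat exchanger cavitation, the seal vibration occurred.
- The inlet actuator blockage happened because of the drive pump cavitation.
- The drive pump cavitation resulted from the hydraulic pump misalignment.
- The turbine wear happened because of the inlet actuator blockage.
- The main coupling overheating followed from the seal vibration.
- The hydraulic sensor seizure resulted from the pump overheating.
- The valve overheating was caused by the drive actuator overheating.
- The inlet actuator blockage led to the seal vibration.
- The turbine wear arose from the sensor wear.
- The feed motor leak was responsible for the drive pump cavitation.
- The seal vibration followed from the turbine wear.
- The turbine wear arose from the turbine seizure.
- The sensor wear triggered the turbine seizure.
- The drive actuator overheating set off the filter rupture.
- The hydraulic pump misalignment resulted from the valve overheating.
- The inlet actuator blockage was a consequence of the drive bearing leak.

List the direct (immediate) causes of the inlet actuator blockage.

Upstream contributors include the pump overheating, the feed motor leak, the drive actuator overheating, the valve overheating, the hydraulic pump misalignment, but only the drive bearing leak, the drive pump cavitation feed directly into the inlet actuator blockage.

the drive bearing leak, the drive pump cavitation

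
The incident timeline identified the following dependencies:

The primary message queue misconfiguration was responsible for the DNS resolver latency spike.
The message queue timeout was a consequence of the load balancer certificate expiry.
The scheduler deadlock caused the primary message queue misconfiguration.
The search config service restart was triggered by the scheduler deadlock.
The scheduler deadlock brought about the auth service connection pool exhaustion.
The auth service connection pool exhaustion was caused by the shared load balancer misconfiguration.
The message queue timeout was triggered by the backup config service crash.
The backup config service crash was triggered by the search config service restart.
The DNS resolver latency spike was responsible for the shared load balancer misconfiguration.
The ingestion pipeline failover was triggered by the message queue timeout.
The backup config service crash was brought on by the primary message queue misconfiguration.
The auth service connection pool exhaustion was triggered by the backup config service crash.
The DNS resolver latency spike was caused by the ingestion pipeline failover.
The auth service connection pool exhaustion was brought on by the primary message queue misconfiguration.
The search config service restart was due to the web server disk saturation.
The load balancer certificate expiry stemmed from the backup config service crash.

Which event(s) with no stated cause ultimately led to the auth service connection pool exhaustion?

the scheduler deadlock, the web server disk saturation

Tracing upstream from the auth service connection pool exhaustion: the auth service connection pool exhaustion ← the scheduler deadlock.
A separate upstream branch: the auth service connection pool exhaustion ← the backup config service crash ← the search config service restart ← the web server disk saturation.
Each of those chain origins has no stated cause.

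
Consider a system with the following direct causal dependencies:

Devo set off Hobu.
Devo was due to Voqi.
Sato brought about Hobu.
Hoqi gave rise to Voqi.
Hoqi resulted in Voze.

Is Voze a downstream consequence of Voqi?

Voqi leads to Devo, Hobu; Voze is not among them.

No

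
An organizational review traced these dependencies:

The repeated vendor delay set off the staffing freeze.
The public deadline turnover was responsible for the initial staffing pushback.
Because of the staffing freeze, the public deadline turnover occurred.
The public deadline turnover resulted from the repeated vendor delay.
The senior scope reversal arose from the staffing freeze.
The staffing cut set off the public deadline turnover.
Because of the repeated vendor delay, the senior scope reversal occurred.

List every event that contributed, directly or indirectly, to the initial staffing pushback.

Immediate cause of the initial staffing pushback: the public deadline turnover.
Further upstream: the repeated vendor delay, the staffing freeze, the staffing cut.

the public deadline turnover, the repeated vendor delay, the staffing cut, the staffing freeze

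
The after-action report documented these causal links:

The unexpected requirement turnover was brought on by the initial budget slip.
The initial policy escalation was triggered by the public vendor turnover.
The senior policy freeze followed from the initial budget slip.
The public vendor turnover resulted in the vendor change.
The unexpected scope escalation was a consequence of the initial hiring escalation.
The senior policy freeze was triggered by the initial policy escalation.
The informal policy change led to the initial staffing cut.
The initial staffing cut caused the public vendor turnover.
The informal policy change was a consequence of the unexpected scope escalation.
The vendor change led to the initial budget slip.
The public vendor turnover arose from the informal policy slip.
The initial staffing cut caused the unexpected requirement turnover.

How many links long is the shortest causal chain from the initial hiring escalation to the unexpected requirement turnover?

4

Shortest chain: the initial hiring escalation → the unexpected scope escalation → the informal policy change → the initial staffing cut → the unexpected requirement turnover.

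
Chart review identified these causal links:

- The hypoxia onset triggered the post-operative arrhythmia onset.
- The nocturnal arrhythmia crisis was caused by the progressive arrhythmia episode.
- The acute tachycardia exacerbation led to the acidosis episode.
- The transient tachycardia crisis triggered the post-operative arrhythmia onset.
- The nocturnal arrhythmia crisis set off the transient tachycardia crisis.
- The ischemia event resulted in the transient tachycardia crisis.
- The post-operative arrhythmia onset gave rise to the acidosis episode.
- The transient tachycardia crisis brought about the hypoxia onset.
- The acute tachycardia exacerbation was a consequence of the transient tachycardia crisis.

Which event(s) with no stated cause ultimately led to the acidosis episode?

the ischemia event, the progressive arrhythmia episode

Tracing upstream from the acidosis episode: the acidosis episode ← the acute tachycardia exacerbation ← the transient tachycardia crisis ← the nocturnal arrhythmia crisis ← the progressive arrhythmia episode.
A separate upstream branch: the acidosis episode ← the acute tachycardia exacerbation ← the transient tachycardia crisis ← the ischemia event.
Each of those chain origins has no stated cause.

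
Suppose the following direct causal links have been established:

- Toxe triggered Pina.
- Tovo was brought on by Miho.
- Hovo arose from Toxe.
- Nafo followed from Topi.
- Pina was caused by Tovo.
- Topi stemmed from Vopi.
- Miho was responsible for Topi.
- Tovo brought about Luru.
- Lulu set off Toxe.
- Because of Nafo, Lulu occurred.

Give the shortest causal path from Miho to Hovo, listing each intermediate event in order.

Miho → Topi
Topi → Nafo
Nafo → Lulu
Lulu → Toxe
Toxe → Hovo
Length: 5 steps.

Miho → Topi → Nafo → Lulu → Toxe → Hovo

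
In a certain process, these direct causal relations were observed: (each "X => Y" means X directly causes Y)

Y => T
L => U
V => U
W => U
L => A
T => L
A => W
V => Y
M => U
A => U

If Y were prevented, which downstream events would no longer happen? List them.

A, L, T, W

Downstream of Y: T, L, A, W, U.
Of those, still caused via another path: U.
The remainder have no surviving cause.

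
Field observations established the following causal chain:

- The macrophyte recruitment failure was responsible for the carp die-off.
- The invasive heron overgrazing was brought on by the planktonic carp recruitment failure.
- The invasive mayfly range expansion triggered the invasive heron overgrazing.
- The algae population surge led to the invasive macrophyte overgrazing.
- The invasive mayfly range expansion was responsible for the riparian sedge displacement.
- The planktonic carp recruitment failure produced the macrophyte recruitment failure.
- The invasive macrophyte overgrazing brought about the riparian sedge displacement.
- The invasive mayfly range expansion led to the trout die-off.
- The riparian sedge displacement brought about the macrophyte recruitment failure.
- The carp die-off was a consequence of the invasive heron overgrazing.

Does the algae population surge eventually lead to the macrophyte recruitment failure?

There is a causal chain: the algae population surge → the invasive macrophyte overgrazing → the riparian sedge displacement → the macrophyte recruitment failure.

Yes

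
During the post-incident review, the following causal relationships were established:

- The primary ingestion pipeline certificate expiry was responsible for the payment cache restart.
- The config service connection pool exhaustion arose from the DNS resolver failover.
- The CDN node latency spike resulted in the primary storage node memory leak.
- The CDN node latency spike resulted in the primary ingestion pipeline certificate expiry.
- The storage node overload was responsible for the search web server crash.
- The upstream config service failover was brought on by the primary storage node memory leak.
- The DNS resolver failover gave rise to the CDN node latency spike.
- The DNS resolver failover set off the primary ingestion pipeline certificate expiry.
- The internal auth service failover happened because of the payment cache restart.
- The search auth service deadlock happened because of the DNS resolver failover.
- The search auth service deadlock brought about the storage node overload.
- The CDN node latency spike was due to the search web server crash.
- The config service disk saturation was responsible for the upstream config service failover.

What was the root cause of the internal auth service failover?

Tracing upstream from the internal auth service failover: the internal auth service failover ← the payment cache restart ← the primary ingestion pipeline certificate expiry ← the DNS resolver failover.
The DNS resolver failover has no stated cause, so it is the root.

the DNS resolver failover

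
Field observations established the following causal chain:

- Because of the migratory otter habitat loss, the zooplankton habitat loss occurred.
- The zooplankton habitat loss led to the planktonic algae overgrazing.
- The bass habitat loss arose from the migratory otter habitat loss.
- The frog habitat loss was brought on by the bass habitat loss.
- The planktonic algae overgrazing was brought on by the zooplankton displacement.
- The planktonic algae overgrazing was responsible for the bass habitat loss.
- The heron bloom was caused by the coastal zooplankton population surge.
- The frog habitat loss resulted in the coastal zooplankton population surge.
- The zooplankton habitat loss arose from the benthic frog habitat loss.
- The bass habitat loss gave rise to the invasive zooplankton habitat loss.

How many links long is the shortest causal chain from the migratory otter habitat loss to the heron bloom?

Shortest chain: the migratory otter habitat loss → the bass habitat loss → the frog habitat loss → the coastal zooplankton population surge → the heron bloom.

4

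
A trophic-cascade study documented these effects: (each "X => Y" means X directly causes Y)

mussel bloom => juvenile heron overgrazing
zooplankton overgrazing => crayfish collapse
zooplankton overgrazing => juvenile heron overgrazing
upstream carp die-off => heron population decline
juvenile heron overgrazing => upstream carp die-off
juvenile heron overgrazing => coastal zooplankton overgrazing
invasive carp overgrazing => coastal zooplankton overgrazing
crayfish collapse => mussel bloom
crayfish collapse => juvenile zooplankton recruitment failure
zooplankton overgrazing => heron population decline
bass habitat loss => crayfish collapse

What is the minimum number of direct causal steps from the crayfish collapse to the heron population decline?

Shortest chain: the crayfish collapse → the mussel bloom → the juvenile heron overgrazing → the upstream carp die-off → the heron population decline.

4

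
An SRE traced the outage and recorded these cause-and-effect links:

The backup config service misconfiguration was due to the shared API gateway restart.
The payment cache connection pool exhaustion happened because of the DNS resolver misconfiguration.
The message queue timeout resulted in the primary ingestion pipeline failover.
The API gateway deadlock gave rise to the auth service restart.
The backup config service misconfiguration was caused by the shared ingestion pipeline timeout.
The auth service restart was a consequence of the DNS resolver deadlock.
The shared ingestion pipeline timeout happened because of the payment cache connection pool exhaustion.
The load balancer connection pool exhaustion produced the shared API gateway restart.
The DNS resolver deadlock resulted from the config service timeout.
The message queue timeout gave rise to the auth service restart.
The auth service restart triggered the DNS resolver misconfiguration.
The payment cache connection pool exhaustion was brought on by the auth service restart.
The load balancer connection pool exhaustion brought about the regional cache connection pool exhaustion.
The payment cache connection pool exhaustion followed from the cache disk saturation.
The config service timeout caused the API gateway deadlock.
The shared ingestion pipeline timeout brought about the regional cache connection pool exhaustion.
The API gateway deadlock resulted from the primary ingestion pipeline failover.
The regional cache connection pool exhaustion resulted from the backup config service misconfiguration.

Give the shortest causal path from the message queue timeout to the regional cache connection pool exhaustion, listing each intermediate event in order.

the message queue timeout → the auth service restart → the payment cache connection pool exhaustion → the shared ingestion pipeline timeout → the regional cache connection pool exhaustion

the message queue timeout → the auth service restart
the auth service restart → the payment cache connection pool exhaustion
the payment cache connection pool exhaustion → the shared ingestion pipeline timeout
the shared ingestion pipeline timeout → the regional cache connection pool exhaustion
Length: 4 steps.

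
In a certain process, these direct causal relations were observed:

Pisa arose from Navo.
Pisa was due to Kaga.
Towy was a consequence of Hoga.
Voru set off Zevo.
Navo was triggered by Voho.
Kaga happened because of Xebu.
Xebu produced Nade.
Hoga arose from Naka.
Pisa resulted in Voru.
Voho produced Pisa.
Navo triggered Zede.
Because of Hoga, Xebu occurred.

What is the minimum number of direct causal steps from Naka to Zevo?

6

Shortest chain: Naka → Hoga → Xebu → Kaga → Pisa → Voru → Zevo.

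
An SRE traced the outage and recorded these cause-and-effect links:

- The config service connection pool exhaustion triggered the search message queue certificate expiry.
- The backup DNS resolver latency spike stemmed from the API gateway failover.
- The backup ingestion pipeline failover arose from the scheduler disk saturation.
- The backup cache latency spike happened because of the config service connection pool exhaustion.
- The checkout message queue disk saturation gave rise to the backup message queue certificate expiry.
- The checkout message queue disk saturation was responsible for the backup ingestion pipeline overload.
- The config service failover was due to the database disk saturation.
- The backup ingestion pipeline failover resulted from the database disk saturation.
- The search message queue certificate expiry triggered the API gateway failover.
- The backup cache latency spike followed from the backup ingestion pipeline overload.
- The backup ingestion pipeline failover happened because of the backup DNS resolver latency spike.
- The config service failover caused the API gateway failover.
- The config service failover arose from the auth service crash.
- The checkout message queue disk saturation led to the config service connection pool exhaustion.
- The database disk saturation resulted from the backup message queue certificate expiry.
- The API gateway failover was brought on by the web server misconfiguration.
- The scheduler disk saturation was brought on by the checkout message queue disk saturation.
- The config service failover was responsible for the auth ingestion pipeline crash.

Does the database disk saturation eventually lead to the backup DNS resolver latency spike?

Yes

There is a causal chain: the database disk saturation → the config service failover → the API gateway failover → the backup DNS resolver latency spike.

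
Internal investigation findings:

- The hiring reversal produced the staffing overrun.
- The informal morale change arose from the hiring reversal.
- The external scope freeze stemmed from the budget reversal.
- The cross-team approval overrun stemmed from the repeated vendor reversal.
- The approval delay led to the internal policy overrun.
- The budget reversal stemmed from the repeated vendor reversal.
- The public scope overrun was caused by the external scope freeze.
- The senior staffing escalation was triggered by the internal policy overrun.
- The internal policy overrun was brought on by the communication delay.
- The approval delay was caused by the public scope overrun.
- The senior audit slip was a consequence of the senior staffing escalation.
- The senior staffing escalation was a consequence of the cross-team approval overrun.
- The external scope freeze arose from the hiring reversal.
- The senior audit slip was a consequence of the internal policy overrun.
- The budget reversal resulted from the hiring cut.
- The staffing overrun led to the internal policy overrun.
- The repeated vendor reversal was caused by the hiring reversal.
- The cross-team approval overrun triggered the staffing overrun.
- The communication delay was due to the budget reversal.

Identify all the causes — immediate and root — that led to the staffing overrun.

the cross-team approval overrun, the hiring reversal, the repeated vendor reversal

Immediate causes of the staffing overrun: the hiring reversal, the cross-team approval overrun.
Further upstream: the repeated vendor reversal.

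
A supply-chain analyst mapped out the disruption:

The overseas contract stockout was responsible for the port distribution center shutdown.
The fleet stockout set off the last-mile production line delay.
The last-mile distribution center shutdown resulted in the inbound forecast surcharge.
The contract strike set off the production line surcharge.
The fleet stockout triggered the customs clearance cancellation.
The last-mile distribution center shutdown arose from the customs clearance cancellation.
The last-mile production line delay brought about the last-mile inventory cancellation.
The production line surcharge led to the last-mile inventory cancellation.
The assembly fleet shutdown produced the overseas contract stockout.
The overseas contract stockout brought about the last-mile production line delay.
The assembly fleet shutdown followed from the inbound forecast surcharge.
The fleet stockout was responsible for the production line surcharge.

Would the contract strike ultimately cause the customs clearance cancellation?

No

The contract strike leads to the production line surcharge, the last-mile inventory cancellation; the customs clearance cancellation is not among them.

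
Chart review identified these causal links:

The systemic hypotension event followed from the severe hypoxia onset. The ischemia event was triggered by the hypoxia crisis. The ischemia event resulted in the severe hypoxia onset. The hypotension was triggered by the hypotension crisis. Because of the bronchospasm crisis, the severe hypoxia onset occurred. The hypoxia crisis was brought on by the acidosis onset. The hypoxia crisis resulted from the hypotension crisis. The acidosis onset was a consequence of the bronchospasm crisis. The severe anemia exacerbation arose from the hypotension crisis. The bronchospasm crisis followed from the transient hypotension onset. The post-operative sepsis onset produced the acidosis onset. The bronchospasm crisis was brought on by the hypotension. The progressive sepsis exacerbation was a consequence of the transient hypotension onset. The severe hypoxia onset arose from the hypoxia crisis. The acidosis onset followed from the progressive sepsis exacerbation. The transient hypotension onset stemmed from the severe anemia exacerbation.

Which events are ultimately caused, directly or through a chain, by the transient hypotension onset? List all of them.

the acidosis onset, the bronchospasm crisis, the hypoxia crisis, the ischemia event, the progressive sepsis exacerbation, the severe hypoxia onset, the systemic hypotension event

Direct effects: the progressive sepsis exacerbation, the bronchospasm crisis.
2 steps out: the acidosis onset, the severe hypoxia onset.
3 steps out: the hypoxia crisis, the systemic hypotension event.
4 steps out: the ischemia event.
Not reachable from it: the hypotension crisis, the severe anemia exacerbation, the post-operative sepsis onset, the hypotension.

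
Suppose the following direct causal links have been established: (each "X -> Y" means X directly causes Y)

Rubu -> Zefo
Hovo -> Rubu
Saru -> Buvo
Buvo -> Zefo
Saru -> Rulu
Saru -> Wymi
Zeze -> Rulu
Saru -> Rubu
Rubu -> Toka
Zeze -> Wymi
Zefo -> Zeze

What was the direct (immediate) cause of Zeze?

Zefo

Upstream contributors include Saru, Buvo, Rubu, Hovo, but only Zefo feeds directly into Zeze.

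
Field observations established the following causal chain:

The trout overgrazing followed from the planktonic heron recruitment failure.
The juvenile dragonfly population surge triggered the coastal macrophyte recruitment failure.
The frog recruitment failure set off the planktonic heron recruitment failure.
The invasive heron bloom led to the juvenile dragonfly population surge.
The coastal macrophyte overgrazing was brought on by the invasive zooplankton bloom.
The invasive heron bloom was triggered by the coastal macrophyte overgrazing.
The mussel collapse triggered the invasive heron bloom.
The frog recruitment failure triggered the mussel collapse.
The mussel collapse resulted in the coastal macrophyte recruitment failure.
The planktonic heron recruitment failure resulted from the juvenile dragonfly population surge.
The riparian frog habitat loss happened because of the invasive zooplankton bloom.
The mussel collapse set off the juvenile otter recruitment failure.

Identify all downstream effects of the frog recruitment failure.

Direct effects: the mussel collapse, the planktonic heron recruitment failure.
2 steps out: the juvenile otter recruitment failure, the invasive heron bloom, the trout overgrazing, the coastal macrophyte recruitment failure.
3 steps out: the juvenile dragonfly population surge.
Not reachable from it: the invasive zooplankton bloom, the riparian frog habitat loss, the coastal macrophyte overgrazing.

the coastal macrophyte recruitment failure, the invasive heron bloom, the juvenile dragonfly population surge, the juvenile otter recruitment failure, the mussel collapse, the planktonic heron recruitment failure, the trout overgrazing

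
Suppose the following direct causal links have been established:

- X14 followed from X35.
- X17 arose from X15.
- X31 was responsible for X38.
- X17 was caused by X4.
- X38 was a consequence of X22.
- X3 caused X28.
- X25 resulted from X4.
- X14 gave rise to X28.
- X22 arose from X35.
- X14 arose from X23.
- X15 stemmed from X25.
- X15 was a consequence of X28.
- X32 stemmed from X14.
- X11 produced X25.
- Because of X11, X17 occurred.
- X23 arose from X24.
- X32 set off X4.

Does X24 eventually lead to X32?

Yes

There is a causal chain: X24 → X23 → X14 → X32.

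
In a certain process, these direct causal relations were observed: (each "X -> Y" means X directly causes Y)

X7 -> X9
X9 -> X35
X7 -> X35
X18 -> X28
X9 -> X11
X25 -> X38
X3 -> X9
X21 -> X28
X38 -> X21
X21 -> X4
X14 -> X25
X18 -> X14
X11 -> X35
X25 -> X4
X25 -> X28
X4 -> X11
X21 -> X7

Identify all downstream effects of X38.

Direct effects: X21.
2 steps out: X28, X7, X4.
3 steps out: X9, X11, X35.
Not reachable from it: X18, X14, X25, X3.

X11, X21, X28, X35, X4, X7, X9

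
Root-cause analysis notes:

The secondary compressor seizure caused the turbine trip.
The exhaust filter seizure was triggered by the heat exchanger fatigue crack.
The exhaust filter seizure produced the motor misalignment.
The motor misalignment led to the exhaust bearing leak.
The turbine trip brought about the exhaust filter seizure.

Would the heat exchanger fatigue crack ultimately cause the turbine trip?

No

The heat exchanger fatigue crack leads to the exhaust filter seizure, the motor misalignment, the exhaust bearing leak; the turbine trip is not among them.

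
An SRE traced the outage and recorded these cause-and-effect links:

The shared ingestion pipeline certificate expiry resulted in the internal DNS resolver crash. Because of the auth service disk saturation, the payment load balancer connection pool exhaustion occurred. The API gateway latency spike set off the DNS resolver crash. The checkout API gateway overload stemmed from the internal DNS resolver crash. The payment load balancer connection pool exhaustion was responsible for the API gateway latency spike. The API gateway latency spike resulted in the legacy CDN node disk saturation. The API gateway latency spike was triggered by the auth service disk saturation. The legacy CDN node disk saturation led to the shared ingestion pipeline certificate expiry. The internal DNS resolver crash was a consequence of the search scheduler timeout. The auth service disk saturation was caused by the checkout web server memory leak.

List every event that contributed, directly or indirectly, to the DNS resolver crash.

Immediate cause of the DNS resolver crash: the API gateway latency spike.
Further upstream: the checkout web server memory leak, the auth service disk saturation, the payment load balancer connection pool exhaustion.

the API gateway latency spike, the auth service disk saturation, the checkout web server memory leak, the payment load balancer connection pool exhaustion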